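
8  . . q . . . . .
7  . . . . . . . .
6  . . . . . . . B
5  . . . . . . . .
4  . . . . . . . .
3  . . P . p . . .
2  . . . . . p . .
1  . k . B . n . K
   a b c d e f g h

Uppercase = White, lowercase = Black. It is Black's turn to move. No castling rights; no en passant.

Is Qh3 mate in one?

yes

After Qh3: white king on h1; in check: yes, from the black queen on h3.
King squares — g1: attacked by Pf2; g2: attacked by Qh3; h2: attacked by Nf1.
White has no legal moves → checkmate.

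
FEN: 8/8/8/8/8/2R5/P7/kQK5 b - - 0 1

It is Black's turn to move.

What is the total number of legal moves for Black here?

0

Black to move; king on a1.
In check: yes, from the white queen on b1.
Legal moves: none.
Count: 0.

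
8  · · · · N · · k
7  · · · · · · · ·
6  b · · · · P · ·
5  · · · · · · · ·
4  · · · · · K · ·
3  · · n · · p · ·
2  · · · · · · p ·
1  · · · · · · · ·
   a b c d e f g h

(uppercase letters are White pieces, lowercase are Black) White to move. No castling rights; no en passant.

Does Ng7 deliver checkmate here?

After Ng7: black king on h8; in check: no.
Black is not in check, so this cannot be checkmate.

no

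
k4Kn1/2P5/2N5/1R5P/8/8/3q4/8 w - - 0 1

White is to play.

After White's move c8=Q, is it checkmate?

After c8=Q: black king on a8; in check: yes, from the white queen on c8.
King squares — a7: attacked by Nc6; b7: attacked by Rb5; b8: attacked by Rb5.
Black has no legal moves → checkmate.

yes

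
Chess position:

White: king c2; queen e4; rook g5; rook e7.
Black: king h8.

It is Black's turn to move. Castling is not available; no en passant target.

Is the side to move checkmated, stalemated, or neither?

Black to move; black king on h8.
In check: no.
King squares — g7: attacked by Rg5; h7: attacked by Qe4; g8: attacked by Rg5.
Legal moves for Black: none.
Not in check and no legal moves → stalemate.

stalemate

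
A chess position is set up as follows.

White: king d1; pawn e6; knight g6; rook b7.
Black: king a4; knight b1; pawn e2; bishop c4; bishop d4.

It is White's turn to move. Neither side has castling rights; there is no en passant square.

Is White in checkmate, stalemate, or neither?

White to move; white king on d1.
In check: yes, from the black pawn on e2.
Legal moves for White: Kc2, Ke1, Kc1.
White is in check but has 3 legal moves → neither.

neither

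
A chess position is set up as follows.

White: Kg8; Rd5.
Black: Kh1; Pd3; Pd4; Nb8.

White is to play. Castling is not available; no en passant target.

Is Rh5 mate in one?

After Rh5: black king on h1; in check: yes, from the white rook on h5.
Black has 2 legal replies: Kg2, Kg1.
In check but a legal move exists → not checkmate.

no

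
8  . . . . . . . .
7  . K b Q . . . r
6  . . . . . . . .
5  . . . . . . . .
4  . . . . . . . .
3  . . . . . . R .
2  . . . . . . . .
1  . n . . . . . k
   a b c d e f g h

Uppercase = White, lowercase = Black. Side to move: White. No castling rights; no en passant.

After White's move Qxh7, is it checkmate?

After Qxh7: black king on h1; in check: yes, from the white queen on h7.
King squares — g1: attacked by Rg3; g2: attacked by Rg3; h2: attacked by Qh7.
Black has no legal moves → checkmate.

yes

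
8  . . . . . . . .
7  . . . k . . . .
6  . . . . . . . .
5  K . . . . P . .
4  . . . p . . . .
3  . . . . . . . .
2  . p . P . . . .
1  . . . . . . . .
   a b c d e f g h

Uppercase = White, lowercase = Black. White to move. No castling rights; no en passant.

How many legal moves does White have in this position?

White to move; king on a5.
In check: no.
Legal moves: Kb6, Ka6, Kb5, Kb4, Ka4, f6, d3.
Count: 7.

7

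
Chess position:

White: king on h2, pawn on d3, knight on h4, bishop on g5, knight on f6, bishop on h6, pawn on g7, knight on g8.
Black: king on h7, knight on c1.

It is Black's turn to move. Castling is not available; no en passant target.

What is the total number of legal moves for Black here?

0

Black to move; king on h7.
In check: yes, from the white knight on f6.
Legal moves: none.
Count: 0.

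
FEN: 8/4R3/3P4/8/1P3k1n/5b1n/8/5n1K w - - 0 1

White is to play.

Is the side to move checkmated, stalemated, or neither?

checkmate

White to move; white king on h1.
In check: yes, from the black bishop on f3.
King squares — g1: attacked by Nh3; g2: attacked by Bf3; h2: attacked by Nf1.
Legal moves for White: none.
In check with no legal moves → checkmate.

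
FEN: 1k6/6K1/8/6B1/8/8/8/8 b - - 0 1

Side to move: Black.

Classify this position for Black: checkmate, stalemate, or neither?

Black to move; black king on b8.
In check: no.
Legal moves for Black: Kc8, Ka8, Kc7, Kb7, Ka7.
Black has 5 legal moves and is not in check → neither.

neither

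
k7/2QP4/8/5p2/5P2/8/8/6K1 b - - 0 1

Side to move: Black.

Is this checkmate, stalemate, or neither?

stalemate

Black to move; black king on a8.
In check: no.
King squares — a7: attacked by Qc7; b7: attacked by Qc7; b8: attacked by Qc7.
Legal moves for Black: none.
Not in check and no legal moves → stalemate.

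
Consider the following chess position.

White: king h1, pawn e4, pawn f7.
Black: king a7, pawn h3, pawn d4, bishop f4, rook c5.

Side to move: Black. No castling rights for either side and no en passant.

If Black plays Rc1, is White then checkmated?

yes

After Rc1: white king on h1; in check: yes, from the black rook on c1.
King squares — g1: attacked by Rc1; g2: attacked by Ph3; h2: attacked by Bf4.
White has no legal moves → checkmate.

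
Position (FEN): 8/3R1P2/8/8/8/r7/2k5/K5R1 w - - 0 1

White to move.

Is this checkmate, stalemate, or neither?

White to move; white king on a1.
In check: yes, from the black rook on a3.
King squares — b1: attacked by Kc2; a2: attacked by Ra3; b2: attacked by Kc2.
Legal moves for White: none.
In check with no legal moves → checkmate.

checkmate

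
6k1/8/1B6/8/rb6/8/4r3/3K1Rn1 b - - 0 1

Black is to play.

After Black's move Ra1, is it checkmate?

yes

After Ra1: white king on d1; in check: yes, from the black rook on a1.
King squares — c1: attacked by Ra1; e1: attacked by Ra1; c2: attacked by Re2; d2: attacked by Re2; e2: attacked by Ng1.
White has no legal moves → checkmate.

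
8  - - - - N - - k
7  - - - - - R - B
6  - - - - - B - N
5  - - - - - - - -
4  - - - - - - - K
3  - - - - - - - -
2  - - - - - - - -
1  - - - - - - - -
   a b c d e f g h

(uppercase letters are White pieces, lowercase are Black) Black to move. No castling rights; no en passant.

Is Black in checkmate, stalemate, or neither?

Black to move; black king on h8.
In check: yes, from the white bishop on f6.
King squares — g7: attacked by Bf6; h7: attacked by Rf7; g8: attacked by Nh6.
Legal moves for Black: none.
In check with no legal moves → checkmate.

checkmate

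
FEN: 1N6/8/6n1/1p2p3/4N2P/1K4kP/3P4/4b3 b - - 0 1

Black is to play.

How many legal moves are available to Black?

6

Black to move; king on g3.
In check: yes, from the white knight on e4.
Legal moves: Kxh4, Kf4, Kxh3, Kf3, Kh2, Kg2.
Count: 6.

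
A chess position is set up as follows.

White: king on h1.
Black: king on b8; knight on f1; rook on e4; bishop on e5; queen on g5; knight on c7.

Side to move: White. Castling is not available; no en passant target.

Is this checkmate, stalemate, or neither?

stalemate

White to move; white king on h1.
In check: no.
King squares — g1: attacked by Qg5; g2: attacked by Qg5; h2: attacked by Nf1.
Legal moves for White: none.
Not in check and no legal moves → stalemate.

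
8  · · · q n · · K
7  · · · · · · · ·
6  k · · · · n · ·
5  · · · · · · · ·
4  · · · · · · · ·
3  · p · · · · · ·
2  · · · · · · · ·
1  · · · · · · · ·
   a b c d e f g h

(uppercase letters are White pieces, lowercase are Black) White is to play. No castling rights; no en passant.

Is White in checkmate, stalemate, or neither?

White to move; white king on h8.
In check: no.
King squares — g7: attacked by Ne8; h7: attacked by Nf6; g8: attacked by Nf6.
Legal moves for White: none.
Not in check and no legal moves → stalemate.

stalemate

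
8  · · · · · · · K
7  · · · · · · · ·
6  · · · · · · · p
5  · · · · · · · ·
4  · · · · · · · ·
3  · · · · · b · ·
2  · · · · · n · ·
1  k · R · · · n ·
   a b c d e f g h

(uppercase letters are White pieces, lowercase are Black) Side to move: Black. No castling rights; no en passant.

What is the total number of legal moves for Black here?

Black to move; king on a1.
In check: yes, from the white rook on c1.
Legal moves: Kb2, Ka2.
Count: 2.

2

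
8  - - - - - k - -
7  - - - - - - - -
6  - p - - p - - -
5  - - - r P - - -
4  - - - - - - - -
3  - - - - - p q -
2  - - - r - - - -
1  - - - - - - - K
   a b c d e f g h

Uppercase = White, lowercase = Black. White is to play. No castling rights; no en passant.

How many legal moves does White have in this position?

0

White to move; king on h1.
In check: no.
Legal moves: none.
Count: 0.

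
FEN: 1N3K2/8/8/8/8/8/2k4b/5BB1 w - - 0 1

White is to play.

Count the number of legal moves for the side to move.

22

White to move; king on f8.
In check: no.
Legal moves: Kg8, Ke8, Kg7, Kf7, Ke7, Nd7, Nc6, Na6, Ba7, Bb6, Bc5, Bd4, Be3, Bxh2, Bf2, Ba6, Bb5, Bc4, Bh3, Bd3+, Bg2, Be2.
Count: 22.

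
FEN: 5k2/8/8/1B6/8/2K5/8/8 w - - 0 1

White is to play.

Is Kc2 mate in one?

After Kc2: black king on f8; in check: no.
Black is not in check, so this cannot be checkmate.

no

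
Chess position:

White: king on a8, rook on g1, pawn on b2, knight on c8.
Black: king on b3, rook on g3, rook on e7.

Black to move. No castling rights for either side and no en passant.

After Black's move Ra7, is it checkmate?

no

After Ra7: white king on a8; in check: yes, from the black rook on a7.
White has 3 legal replies: Kb8, Kxa7, Nxa7.
In check but a legal move exists → not checkmate.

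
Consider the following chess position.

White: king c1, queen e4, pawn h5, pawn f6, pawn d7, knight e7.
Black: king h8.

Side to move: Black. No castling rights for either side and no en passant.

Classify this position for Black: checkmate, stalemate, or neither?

stalemate

Black to move; black king on h8.
In check: no.
King squares — g7: attacked by Pf6; h7: attacked by Qe4; g8: attacked by Ne7.
Legal moves for Black: none.
Not in check and no legal moves → stalemate.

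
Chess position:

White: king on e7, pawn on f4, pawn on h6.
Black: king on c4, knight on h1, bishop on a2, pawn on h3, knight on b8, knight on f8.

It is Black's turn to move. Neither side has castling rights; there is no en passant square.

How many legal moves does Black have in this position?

Black to move; king on c4.
In check: no.
Legal moves: Nh7, Nfd7, Ng6+, Ne6, Nbd7, Nc6+, Na6, Kd5, Kc5, Kb5, Kd4, Kb4, Kd3, Kc3, Kb3, Bb3, Bb1, Ng3, Nf2, h2.
Count: 20.

20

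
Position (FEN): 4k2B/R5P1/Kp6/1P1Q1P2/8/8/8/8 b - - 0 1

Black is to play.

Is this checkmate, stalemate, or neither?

Black to move; black king on e8.
In check: no.
King squares — d7: attacked by Qd5; e7: attacked by Ra7; f7: attacked by Qd5; d8: attacked by Qd5; f8: attacked by Pg7.
Legal moves for Black: none.
Not in check and no legal moves → stalemate.

stalemate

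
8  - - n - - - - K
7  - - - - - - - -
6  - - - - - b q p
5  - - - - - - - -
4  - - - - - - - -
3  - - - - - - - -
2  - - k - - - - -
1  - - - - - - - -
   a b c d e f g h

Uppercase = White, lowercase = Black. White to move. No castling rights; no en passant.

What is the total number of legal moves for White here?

0

White to move; king on h8.
In check: yes, from the black bishop on f6.
Legal moves: none.
Count: 0.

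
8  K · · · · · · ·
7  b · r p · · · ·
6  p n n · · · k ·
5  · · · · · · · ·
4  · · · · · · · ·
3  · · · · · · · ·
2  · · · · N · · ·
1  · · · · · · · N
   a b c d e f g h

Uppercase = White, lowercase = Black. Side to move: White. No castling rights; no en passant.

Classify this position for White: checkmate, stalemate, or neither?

White to move; white king on a8.
In check: yes, from the black knight on b6.
King squares — a7: attacked by Nc6; b7: attacked by Rc7; b8: attacked by Nc6.
Legal moves for White: none.
In check with no legal moves → checkmate.

checkmate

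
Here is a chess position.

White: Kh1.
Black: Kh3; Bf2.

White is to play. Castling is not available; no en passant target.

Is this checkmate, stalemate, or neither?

stalemate

White to move; white king on h1.
In check: no.
King squares — g1: attacked by Bf2; g2: attacked by Kh3; h2: attacked by Kh3.
Legal moves for White: none.
Not in check and no legal moves → stalemate.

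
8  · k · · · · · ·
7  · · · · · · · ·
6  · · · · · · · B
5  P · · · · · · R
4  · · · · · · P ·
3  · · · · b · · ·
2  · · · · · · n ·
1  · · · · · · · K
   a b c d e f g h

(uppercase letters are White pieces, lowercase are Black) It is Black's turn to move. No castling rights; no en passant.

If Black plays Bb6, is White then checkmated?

no

After Bb6: white king on h1; in check: no.
White is not in check, so this cannot be checkmate.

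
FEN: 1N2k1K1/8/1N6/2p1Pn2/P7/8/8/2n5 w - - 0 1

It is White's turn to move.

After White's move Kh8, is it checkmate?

After Kh8: black king on e8; in check: no.
Black is not in check, so this cannot be checkmate.

no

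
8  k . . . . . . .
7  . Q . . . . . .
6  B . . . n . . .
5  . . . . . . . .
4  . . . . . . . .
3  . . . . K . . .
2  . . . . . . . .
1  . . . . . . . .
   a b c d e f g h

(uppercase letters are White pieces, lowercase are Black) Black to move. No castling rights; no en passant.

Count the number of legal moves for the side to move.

Black to move; king on a8.
In check: yes, from the white queen on b7.
Legal moves: none.
Count: 0.

0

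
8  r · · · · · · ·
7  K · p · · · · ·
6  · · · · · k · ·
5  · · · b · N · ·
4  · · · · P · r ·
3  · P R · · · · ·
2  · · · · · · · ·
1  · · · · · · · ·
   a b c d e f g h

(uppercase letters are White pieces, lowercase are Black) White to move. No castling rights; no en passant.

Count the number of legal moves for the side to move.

0

White to move; king on a7.
In check: yes, from the black rook on a8.
Legal moves: none.
Count: 0.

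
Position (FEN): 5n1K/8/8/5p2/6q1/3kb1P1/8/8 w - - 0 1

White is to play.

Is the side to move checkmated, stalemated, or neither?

stalemate

White to move; white king on h8.
In check: no.
King squares — g7: attacked by Qg4; h7: attacked by Nf8; g8: attacked by Qg4.
Legal moves for White: none.
Not in check and no legal moves → stalemate.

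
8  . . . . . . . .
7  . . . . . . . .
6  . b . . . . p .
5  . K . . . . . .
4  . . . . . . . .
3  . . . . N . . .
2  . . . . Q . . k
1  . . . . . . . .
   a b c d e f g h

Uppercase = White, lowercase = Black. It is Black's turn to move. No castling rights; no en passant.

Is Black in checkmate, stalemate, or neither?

Black to move; black king on h2.
In check: yes, from the white queen on e2.
King squares — g1: available; h1: available; g2: attacked by Qe2; g3: available; h3: available.
Legal moves for Black: Kh3, Kg3, Kh1, Kg1.
Black is in check but has 4 legal moves → neither.

neither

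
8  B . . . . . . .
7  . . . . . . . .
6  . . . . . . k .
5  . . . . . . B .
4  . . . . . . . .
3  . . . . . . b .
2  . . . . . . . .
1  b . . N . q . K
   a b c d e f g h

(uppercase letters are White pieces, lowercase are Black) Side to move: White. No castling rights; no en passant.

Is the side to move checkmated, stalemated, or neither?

checkmate

White to move; white king on h1.
In check: yes, from the black queen on f1.
King squares — g1: attacked by Qf1; g2: attacked by Qf1; h2: attacked by Bg3.
Legal moves for White: none.
In check with no legal moves → checkmate.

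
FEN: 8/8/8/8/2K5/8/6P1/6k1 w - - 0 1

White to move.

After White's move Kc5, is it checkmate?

no

After Kc5: black king on g1; in check: no.
Black is not in check, so this cannot be checkmate.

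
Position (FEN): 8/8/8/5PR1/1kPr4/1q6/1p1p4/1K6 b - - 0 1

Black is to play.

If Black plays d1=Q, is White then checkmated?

yes

After d1=Q: white king on b1; in check: yes, from the black queen on d1.
King squares — a1: attacked by Qd1; c1: attacked by Qd1; a2: attacked by Qb3; b2: attacked by Qb3; c2: attacked by Qd1.
White has no legal moves → checkmate.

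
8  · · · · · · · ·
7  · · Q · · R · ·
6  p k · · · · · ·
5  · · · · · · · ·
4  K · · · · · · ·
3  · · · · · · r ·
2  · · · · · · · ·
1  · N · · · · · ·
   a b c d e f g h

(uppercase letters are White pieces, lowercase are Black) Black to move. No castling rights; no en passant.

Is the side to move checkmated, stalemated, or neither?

Black to move; black king on b6.
In check: yes, from the white queen on c7.
King squares — a5: attacked by Ka4; b5: attacked by Ka4; c5: attacked by Qc7; a6: own pawn; c6: attacked by Qc7; a7: attacked by Qc7; b7: attacked by Qc7; c7: attacked by Rf7.
Legal moves for Black: none.
In check with no legal moves → checkmate.

checkmate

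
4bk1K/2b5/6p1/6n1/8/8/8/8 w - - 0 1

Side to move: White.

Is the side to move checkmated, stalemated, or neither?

White to move; white king on h8.
In check: no.
King squares — g7: attacked by Kf8; h7: attacked by Ng5; g8: attacked by Kf8.
Legal moves for White: none.
Not in check and no legal moves → stalemate.

stalemate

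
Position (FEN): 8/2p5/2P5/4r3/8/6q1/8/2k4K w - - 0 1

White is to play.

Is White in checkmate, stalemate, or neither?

stalemate

White to move; white king on h1.
In check: no.
King squares — g1: attacked by Qg3; g2: attacked by Qg3; h2: attacked by Qg3.
Legal moves for White: none.
Not in check and no legal moves → stalemate.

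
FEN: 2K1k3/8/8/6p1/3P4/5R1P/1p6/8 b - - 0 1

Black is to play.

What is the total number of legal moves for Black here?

Black to move; king on e8.
In check: no.
Legal moves: Ke7, g4, b1=Q, b1=R, b1=B, b1=N.
Count: 6.

6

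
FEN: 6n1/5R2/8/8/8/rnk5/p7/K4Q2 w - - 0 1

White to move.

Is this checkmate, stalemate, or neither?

White to move; white king on a1.
In check: yes, from the black knight on b3.
King squares — b1: attacked by Pa2; a2: attacked by Ra3; b2: attacked by Kc3.
Legal moves for White: none.
In check with no legal moves → checkmate.

checkmate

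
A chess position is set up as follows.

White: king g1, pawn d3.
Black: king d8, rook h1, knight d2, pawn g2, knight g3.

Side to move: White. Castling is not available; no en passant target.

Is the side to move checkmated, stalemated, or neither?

White to move; white king on g1.
In check: yes, from the black rook on h1.
King squares — f1: attacked by Rh1; h1: attacked by Pg2; f2: available; g2: available; h2: attacked by Rh1.
Legal moves for White: Kxg2, Kf2.
White is in check but has 2 legal moves → neither.

neither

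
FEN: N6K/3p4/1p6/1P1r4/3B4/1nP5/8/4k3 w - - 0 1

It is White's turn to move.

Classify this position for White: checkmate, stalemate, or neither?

neither

White to move; white king on h8.
In check: no.
Legal moves for White: Kg8, Kh7, Kg7, Nc7, Nxb6, Bg7, Bf6, Bxb6, Be5, Bc5, Be3, Bf2+, Bg1, c4.
White has 14 legal moves and is not in check → neither.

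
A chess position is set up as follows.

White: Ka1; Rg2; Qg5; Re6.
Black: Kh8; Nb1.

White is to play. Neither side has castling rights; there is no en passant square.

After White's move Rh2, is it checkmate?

yes

After Rh2: black king on h8; in check: yes, from the white rook on h2.
King squares — g7: attacked by Qg5; h7: attacked by Rh2; g8: attacked by Qg5.
Black has no legal moves → checkmate.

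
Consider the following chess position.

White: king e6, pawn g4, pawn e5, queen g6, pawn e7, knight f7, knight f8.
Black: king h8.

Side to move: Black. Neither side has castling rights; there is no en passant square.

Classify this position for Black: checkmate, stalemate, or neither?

Black to move; black king on h8.
In check: yes, from the white knight on f7.
King squares — g7: attacked by Qg6; h7: attacked by Qg6; g8: attacked by Qg6.
Legal moves for Black: none.
In check with no legal moves → checkmate.

checkmate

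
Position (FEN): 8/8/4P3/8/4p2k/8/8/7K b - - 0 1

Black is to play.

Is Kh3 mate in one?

After Kh3: white king on h1; in check: no.
White is not in check, so this cannot be checkmate.

no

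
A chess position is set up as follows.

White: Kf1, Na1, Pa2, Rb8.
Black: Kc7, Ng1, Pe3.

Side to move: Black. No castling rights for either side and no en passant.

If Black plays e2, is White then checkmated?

no

After e2: white king on f1; in check: yes, from the black pawn on e2.
White has 4 legal replies: Kg2, Kf2, Kxg1, Ke1.
In check but a legal move exists → not checkmate.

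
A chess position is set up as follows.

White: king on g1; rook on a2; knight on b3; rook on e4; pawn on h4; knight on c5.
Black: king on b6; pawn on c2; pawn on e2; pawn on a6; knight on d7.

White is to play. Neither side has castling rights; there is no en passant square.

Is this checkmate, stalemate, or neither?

neither

White to move; white king on g1.
In check: no.
Legal moves for White include: Nxd7+, Nb7, Ne6, Nxa6, Na4+, Nd3, Re8, Re7, Re6+, Re5, Rg4, Rf4, Rd4, Rc4, Rb4+, Rea4, Re3, Rxe2, ... (list truncated; more exist).
White has legal moves and is not in check → neither.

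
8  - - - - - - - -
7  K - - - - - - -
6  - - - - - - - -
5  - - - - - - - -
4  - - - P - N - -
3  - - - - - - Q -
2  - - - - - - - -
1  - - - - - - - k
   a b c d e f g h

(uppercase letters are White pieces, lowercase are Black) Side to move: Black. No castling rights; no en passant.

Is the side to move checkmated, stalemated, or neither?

Black to move; black king on h1.
In check: no.
King squares — g1: attacked by Qg3; g2: attacked by Qg3; h2: attacked by Qg3.
Legal moves for Black: none.
Not in check and no legal moves → stalemate.

stalemate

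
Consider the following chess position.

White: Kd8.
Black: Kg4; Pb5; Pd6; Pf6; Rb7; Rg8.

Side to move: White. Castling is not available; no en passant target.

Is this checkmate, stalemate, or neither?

checkmate

White to move; white king on d8.
In check: yes, from the black rook on g8.
King squares — c7: attacked by Rb7; d7: attacked by Rb7; e7: attacked by Rb7; c8: attacked by Rg8; e8: attacked by Rg8.
Legal moves for White: none.
In check with no legal moves → checkmate.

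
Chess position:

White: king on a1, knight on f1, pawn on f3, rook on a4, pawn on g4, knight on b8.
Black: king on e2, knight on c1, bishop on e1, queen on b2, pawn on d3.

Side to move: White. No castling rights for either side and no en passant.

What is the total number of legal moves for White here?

White to move; king on a1.
In check: yes, from the black queen on b2.
Legal moves: Kxb2.
Count: 1.

1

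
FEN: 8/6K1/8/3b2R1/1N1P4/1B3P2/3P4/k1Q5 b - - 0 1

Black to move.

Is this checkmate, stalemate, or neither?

checkmate

Black to move; black king on a1.
In check: yes, from the white queen on c1.
King squares — b1: attacked by Qc1; a2: attacked by Bb3; b2: attacked by Qc1.
Legal moves for Black: none.
In check with no legal moves → checkmate.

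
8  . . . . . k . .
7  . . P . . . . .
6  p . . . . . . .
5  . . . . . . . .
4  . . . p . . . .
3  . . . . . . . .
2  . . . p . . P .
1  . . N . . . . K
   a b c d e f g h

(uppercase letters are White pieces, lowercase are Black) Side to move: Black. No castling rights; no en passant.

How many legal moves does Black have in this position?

Black to move; king on f8.
In check: no.
Legal moves: Kg8, Ke8, Kg7, Kf7, Ke7, dxc1=Q+, dxc1=R+, dxc1=B, dxc1=N, a5, d3, d1=Q+, d1=R+, d1=B, d1=N.
Count: 15.

15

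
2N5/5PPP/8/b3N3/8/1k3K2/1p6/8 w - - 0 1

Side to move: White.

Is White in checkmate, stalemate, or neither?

neither

White to move; white king on f3.
In check: no.
Legal moves for White include: Ne7, Na7, Nd6, Nb6, Nd7, Ng6, Nc6, Ng4, Nc4, Nd3, Kg4, Kf4, Ke4, Kg3, Ke3, Kg2, Kf2, Ke2, ... (list truncated; more exist).
White has legal moves and is not in check → neither.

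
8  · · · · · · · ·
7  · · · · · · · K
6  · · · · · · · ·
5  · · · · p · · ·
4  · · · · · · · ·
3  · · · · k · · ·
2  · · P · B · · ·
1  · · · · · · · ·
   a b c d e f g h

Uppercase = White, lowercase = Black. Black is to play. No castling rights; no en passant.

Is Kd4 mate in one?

After Kd4: white king on h7; in check: no.
White is not in check, so this cannot be checkmate.

no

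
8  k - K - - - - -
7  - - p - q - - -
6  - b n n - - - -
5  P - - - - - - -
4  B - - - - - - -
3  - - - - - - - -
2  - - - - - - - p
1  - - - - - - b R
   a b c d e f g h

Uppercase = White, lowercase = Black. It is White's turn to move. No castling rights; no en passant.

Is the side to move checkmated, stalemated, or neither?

White to move; white king on c8.
In check: yes, from the black knight on d6.
King squares — b7: attacked by Nd6; c7: attacked by Bb6; d7: attacked by Qe7; b8: attacked by Nc6; d8: attacked by Nc6.
Legal moves for White: none.
In check with no legal moves → checkmate.

checkmate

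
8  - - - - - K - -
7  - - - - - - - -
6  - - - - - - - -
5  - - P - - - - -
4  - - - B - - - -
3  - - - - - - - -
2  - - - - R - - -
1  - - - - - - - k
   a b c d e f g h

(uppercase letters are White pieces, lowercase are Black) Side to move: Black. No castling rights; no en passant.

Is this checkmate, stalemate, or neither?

Black to move; black king on h1.
In check: no.
King squares — g1: attacked by Bd4; g2: attacked by Re2; h2: attacked by Re2.
Legal moves for Black: none.
Not in check and no legal moves → stalemate.

stalemate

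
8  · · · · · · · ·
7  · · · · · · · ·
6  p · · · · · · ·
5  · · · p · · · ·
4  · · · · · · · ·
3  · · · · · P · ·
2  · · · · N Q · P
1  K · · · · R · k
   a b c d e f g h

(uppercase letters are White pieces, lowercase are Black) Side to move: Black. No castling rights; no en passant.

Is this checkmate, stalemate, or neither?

checkmate

Black to move; black king on h1.
In check: yes, from the white rook on f1.
King squares — g1: attacked by Rf1; g2: attacked by Qf2; h2: attacked by Qf2.
Legal moves for Black: none.
In check with no legal moves → checkmate.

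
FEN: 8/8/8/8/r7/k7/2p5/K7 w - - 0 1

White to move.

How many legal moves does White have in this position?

White to move; king on a1.
In check: no.
Legal moves: none.
Count: 0.

0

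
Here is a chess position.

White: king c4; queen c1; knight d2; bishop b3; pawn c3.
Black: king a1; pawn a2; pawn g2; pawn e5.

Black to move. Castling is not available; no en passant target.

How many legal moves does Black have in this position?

Black to move; king on a1.
In check: yes, from the white queen on c1.
Legal moves: none.
Count: 0.

0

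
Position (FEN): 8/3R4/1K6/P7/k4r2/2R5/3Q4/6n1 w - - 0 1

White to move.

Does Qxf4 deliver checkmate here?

yes

After Qxf4: black king on a4; in check: yes, from the white queen on f4.
King squares — a3: attacked by Rc3; b3: attacked by Rc3; b4: attacked by Qf4; a5: attacked by Kb6; b5: attacked by Kb6.
Black has no legal moves → checkmate.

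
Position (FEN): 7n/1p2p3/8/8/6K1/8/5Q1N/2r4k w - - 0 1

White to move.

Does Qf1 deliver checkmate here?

After Qf1: black king on h1; in check: yes, from the white queen on f1.
Black has 2 legal replies: Kxh2, Rxf1.
In check but a legal move exists → not checkmate.

no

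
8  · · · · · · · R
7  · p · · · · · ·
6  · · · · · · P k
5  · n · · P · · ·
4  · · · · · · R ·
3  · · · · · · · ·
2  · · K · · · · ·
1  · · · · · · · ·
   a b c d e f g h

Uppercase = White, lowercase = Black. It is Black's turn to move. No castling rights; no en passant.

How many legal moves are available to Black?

1

Black to move; king on h6.
In check: yes, from the white rook on h8.
Legal moves: Kg7.
Count: 1.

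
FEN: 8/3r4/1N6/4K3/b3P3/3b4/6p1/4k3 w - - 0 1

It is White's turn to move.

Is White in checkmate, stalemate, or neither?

neither

White to move; white king on e5.
In check: no.
Legal moves for White: Nc8, Na8, Nxd7, Nd5, Nc4, Nxa4, Kf6, Ke6, Kf5, Kf4.
White has 10 legal moves and is not in check → neither.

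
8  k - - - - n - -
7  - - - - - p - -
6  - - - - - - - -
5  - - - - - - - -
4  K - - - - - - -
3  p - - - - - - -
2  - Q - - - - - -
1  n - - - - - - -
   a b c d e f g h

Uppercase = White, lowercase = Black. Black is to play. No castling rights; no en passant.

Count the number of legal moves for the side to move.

Black to move; king on a8.
In check: no.
Legal moves: Nh7, Nd7, Ng6, Ne6, Ka7, Nb3, Nc2, axb2, f6, a2, f5.
Count: 11.

11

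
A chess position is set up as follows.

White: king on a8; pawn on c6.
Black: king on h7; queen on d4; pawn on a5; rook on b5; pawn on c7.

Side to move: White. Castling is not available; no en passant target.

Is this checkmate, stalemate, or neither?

stalemate

White to move; white king on a8.
In check: no.
King squares — a7: attacked by Qd4; b7: attacked by Rb5; b8: attacked by Rb5.
Legal moves for White: none.
Not in check and no legal moves → stalemate.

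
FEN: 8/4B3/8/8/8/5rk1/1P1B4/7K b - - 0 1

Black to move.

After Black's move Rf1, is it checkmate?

After Rf1: white king on h1; in check: yes, from the black rook on f1.
King squares — g1: attacked by Rf1; g2: attacked by Kg3; h2: attacked by Kg3.
White has no legal moves → checkmate.

yes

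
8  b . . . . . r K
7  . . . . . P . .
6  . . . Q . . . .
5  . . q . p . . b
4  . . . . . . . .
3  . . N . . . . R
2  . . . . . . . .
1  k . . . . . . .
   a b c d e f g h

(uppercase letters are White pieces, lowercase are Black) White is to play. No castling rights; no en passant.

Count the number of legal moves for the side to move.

White to move; king on h8.
In check: yes, from the black rook on g8.
Legal moves: Kxg8, Kh7, fxg8=Q, fxg8=R, fxg8=B, fxg8=N.
Count: 6.

6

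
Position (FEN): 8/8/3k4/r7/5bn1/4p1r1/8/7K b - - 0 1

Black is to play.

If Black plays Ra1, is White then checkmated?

yes

After Ra1: white king on h1; in check: yes, from the black rook on a1.
King squares — g1: attacked by Ra1; g2: attacked by Rg3; h2: attacked by Ng4.
White has no legal moves → checkmate.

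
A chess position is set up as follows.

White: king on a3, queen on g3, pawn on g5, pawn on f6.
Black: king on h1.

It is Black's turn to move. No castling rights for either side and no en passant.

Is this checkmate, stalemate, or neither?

stalemate

Black to move; black king on h1.
In check: no.
King squares — g1: attacked by Qg3; g2: attacked by Qg3; h2: attacked by Qg3.
Legal moves for Black: none.
Not in check and no legal moves → stalemate.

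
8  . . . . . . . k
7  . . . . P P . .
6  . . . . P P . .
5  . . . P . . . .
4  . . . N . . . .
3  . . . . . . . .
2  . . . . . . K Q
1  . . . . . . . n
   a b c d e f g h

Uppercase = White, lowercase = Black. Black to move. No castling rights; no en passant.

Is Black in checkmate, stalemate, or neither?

checkmate

Black to move; black king on h8.
In check: yes, from the white queen on h2.
King squares — g7: attacked by Pf6; h7: attacked by Qh2; g8: attacked by Pf7.
Legal moves for Black: none.
In check with no legal moves → checkmate.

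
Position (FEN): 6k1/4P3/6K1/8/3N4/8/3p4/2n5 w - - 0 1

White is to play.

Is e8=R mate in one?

After e8=R: black king on g8; in check: yes, from the white rook on e8.
King squares — f7: attacked by Kg6; g7: attacked by Kg6; h7: attacked by Kg6; f8: attacked by Re8; h8: attacked by Re8.
Black has no legal moves → checkmate.

yes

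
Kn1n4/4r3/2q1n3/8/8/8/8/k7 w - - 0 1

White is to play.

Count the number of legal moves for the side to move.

White to move; king on a8.
In check: yes, from the black queen on c6.
Legal moves: Kxb8.
Count: 1.

1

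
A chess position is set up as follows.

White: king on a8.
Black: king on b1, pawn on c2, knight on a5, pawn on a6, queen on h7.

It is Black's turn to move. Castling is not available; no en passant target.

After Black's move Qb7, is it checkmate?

yes

After Qb7: white king on a8; in check: yes, from the black queen on b7.
King squares — a7: attacked by Qb7; b7: attacked by Na5; b8: attacked by Qb7.
White has no legal moves → checkmate.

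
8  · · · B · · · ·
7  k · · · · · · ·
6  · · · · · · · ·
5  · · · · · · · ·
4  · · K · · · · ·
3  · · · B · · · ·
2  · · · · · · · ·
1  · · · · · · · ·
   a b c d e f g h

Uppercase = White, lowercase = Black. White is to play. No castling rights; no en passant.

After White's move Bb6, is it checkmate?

no

After Bb6: black king on a7; in check: yes, from the white bishop on b6.
Black has 5 legal replies: Kb8, Ka8, Kb7, Kxb6, Ka6.
In check but a legal move exists → not checkmate.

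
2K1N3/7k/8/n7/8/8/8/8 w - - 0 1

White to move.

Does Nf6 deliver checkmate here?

After Nf6: black king on h7; in check: yes, from the white knight on f6.
Black has 4 legal replies: Kh8, Kg7, Kh6, Kg6.
In check but a legal move exists → not checkmate.

no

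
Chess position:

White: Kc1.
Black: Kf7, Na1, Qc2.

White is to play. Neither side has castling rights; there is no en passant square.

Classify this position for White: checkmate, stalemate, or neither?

checkmate

White to move; white king on c1.
In check: yes, from the black queen on c2.
King squares — b1: attacked by Qc2; d1: attacked by Qc2; b2: attacked by Qc2; c2: attacked by Na1; d2: attacked by Qc2.
Legal moves for White: none.
In check with no legal moves → checkmate.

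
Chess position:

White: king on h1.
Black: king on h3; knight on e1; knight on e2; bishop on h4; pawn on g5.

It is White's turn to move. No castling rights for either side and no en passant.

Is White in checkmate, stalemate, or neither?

stalemate

White to move; white king on h1.
In check: no.
King squares — g1: attacked by Ne2; g2: attacked by Ne1; h2: attacked by Kh3.
Legal moves for White: none.
Not in check and no legal moves → stalemate.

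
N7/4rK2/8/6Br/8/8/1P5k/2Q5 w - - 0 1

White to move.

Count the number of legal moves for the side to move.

White to move; king on f7.
In check: yes, from the black rook on e7.
Legal moves: Kg8, Kf8, Kxe7, Kg6, Kf6, Bxe7.
Count: 6.

6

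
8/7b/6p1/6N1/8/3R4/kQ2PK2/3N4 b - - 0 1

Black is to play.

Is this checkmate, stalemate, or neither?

checkmate

Black to move; black king on a2.
In check: yes, from the white queen on b2.
King squares — a1: attacked by Qb2; b1: attacked by Qb2; b2: attacked by Nd1; a3: attacked by Qb2; b3: attacked by Qb2.
Legal moves for Black: none.
In check with no legal moves → checkmate.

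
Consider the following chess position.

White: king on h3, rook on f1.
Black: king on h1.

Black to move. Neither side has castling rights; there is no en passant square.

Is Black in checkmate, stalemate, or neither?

Black to move; black king on h1.
In check: yes, from the white rook on f1.
King squares — g1: attacked by Rf1; g2: attacked by Kh3; h2: attacked by Kh3.
Legal moves for Black: none.
In check with no legal moves → checkmate.

checkmate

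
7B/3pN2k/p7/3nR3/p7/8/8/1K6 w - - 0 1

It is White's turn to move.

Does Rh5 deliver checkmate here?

yes

After Rh5: black king on h7; in check: yes, from the white rook on h5.
King squares — g6: attacked by Ne7; h6: attacked by Rh5; g7: attacked by Bh8; g8: attacked by Ne7; h8: attacked by Rh5.
Black has no legal moves → checkmate.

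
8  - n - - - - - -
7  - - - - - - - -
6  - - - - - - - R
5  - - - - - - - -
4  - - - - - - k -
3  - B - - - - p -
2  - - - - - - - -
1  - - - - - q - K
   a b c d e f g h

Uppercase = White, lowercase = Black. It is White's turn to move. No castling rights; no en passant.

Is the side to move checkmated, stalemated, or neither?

checkmate

White to move; white king on h1.
In check: yes, from the black queen on f1.
King squares — g1: attacked by Qf1; g2: attacked by Qf1; h2: attacked by Pg3.
Legal moves for White: none.
In check with no legal moves → checkmate.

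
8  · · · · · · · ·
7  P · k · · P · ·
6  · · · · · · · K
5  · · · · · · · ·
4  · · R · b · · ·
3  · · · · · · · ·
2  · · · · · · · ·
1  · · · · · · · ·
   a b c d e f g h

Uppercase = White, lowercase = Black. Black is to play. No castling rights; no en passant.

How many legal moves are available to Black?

Black to move; king on c7.
In check: yes, from the white rook on c4.
Legal moves: Kd8, Kd7, Kb7, Kd6, Kb6, Bc6.
Count: 6.

6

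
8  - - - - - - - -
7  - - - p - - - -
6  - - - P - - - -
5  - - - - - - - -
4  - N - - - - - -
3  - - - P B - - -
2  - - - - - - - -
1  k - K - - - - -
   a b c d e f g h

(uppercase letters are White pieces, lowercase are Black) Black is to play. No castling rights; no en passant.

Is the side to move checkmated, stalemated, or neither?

Black to move; black king on a1.
In check: no.
King squares — b1: attacked by Kc1; a2: attacked by Nb4; b2: attacked by Kc1.
Legal moves for Black: none.
Not in check and no legal moves → stalemate.

stalemate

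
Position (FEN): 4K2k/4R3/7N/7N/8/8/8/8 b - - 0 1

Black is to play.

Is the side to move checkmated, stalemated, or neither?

Black to move; black king on h8.
In check: no.
King squares — g7: attacked by Nh5; h7: attacked by Re7; g8: attacked by Nh6.
Legal moves for Black: none.
Not in check and no legal moves → stalemate.

stalemate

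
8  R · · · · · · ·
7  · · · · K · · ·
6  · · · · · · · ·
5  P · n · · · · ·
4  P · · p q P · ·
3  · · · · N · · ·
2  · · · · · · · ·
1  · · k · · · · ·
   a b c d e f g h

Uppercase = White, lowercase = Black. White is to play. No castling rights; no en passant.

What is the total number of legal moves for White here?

White to move; king on e7.
In check: yes, from the black queen on e4.
Legal moves: Kf8, Kd8, Kf7, Kf6, Kd6.
Count: 5.

5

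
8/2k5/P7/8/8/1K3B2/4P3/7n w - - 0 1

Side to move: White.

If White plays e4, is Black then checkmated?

After e4: black king on c7; in check: no.
Black is not in check, so this cannot be checkmate.

no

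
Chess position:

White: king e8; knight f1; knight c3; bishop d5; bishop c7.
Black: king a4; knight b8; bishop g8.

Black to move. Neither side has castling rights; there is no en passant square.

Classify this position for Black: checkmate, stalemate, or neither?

Black to move; black king on a4.
In check: yes, from the white knight on c3.
King squares — a3: available; b3: attacked by Bd5; b4: available; a5: attacked by Bc7; b5: attacked by Nc3.
Legal moves for Black: Kb4, Ka3.
Black is in check but has 2 legal moves → neither.

neither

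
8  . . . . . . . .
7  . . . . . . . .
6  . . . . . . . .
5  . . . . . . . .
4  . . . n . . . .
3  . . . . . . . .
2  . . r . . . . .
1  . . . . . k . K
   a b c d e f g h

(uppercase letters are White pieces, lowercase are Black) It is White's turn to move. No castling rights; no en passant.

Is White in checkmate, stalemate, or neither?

stalemate

White to move; white king on h1.
In check: no.
King squares — g1: attacked by Kf1; g2: attacked by Kf1; h2: attacked by Rc2.
Legal moves for White: none.
Not in check and no legal moves → stalemate.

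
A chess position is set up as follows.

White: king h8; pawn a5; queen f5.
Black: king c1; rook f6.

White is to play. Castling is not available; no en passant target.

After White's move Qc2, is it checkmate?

no

After Qc2: black king on c1; in check: yes, from the white queen on c2.
Black has 1 legal reply: Kxc2.
In check but a legal move exists → not checkmate.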